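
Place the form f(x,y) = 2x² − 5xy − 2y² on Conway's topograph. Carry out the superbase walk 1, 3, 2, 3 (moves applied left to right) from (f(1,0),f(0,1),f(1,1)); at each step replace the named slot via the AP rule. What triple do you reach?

start (2,-2,-5) = (f(1,0),f(0,1),f(1,1))
replace slot 1: 2·((-2)+(-5)) − 2 = -16 → (-16,-2,-5)
replace slot 3: 2·((-16)+(-2)) − (-5) = -31 → (-16,-2,-31)
replace slot 2: 2·((-16)+(-31)) − (-2) = -92 → (-16,-92,-31)
replace slot 3: 2·((-16)+(-92)) − (-31) = -185 → (-16,-92,-185)

-16,-92,-185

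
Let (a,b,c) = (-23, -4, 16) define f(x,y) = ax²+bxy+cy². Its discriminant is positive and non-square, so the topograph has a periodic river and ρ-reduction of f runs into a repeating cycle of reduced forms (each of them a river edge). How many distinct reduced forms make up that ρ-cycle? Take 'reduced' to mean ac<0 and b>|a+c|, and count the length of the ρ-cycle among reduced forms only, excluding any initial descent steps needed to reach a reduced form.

D = 1488, ⌊√D⌋ = 38
descent: ρ → (16,36,-3)  [lands on river]
river: ρ → (-3,36,16)
river: ρ → (16,28,-11)
river: ρ → (-11,38,1)
river: ρ → (1,38,-11)
river: ρ → (-11,28,16)
ρ-cycle length = 6 (tail of 1 descent step not counted)

6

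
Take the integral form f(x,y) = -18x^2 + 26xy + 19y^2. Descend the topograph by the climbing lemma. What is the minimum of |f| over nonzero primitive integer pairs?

river: ρ → (19,12,-25)
river: ρ → (-25,38,6)
river: ρ → (6,34,-37)
river: ρ → (-37,40,3)
river: ρ → (3,44,-9)
river: ρ → (-9,28,35)
river: ρ → (35,42,-2)
river: ρ → (-2,42,35)
river: ρ → (35,28,-9)
river: ρ → (-9,44,3)
river: ρ → (3,40,-37)
river: ρ → (-37,34,6)
river: ρ → (6,38,-25)
river: ρ → (-25,12,19)
river: ρ → (19,26,-18)
river: ρ → (-18,10,27)
river: ρ → (27,44,-1)
river: ρ → (-1,44,27)
river: ρ → (27,10,-18)
river: ρ → (-18,26,19)
closes: descent 0, river 20
min |a| on river = 1

1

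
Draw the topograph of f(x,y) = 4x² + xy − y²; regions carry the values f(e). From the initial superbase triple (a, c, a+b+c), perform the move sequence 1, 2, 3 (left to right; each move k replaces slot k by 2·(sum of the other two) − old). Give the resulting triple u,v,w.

start (4,-1,4) = (f(1,0),f(0,1),f(1,1))
replace slot 1: 2·((-1)+4) − 4 = 2 → (2,-1,4)
replace slot 2: 2·(2+4) − (-1) = 13 → (2,13,4)
replace slot 3: 2·(2+13) − 4 = 26 → (2,13,26)

2,13,26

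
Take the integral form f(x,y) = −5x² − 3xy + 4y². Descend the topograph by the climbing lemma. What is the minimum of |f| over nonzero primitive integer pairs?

descent: ρ → (4,3,-5)  [lands on river]
river: ρ → (-5,7,2)
river: ρ → (2,9,-1)
river: ρ → (-1,9,2)
river: ρ → (2,7,-5)
river: ρ → (-5,3,4)
river: ρ → (4,5,-4)
river: ρ → (-4,3,5)
river: ρ → (5,7,-2)
river: ρ → (-2,9,1)
river: ρ → (1,9,-2)
river: ρ → (-2,7,5)
river: ρ → (5,3,-4)
river: ρ → (-4,5,4)
closes: descent 1, river 14
min |a| on river = 1

1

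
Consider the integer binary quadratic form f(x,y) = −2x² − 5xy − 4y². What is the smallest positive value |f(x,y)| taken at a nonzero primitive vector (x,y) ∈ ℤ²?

translate: b→1 (≡5 mod 4), so (2,5,4)→(2,1,1)
flip: (2,1,1)→(1,-1,2)
translate: b→1 (≡-1 mod 2), so (1,-1,2)→(1,1,2)
reduced (well bottom): (1,1,2) with a≤c, −a<b≤a
well minimum |f| = |-1| = 1 (negative-definite)

1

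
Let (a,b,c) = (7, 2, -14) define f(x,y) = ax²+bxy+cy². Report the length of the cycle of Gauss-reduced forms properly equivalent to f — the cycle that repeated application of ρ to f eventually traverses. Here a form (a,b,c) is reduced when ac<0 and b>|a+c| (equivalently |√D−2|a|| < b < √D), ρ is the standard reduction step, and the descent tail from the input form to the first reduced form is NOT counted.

D = 396, ⌊√D⌋ = 19
descent: ρ → (-14,-2,7)
descent: ρ → (7,16,-5)  [lands on river]
river: ρ → (-5,14,10)
river: ρ → (10,6,-9)
river: ρ → (-9,12,7)
ρ-cycle length = 4 (tail of 2 descent steps not counted)

4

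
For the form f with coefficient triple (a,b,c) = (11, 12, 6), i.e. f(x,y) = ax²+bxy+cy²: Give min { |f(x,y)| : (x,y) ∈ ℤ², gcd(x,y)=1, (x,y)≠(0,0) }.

translate: b→-10 (≡12 mod 22), so (11,12,6)→(11,-10,5)
flip: (11,-10,5)→(5,10,11)
translate: b→0 (≡10 mod 10), so (5,10,11)→(5,0,6)
reduced (well bottom): (5,0,6) with a≤c, −a<b≤a
well minimum = a = 5

5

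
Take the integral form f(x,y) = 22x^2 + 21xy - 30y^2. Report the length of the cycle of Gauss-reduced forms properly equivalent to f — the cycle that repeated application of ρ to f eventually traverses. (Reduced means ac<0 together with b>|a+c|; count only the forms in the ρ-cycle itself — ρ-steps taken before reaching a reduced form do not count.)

D = 3081, ⌊√D⌋ = 55
river: ρ → (-30,39,13)
river: ρ → (13,39,-30)
river: ρ → (-30,21,22)
river: ρ → (22,23,-29)
river: ρ → (-29,35,16)
river: ρ → (16,29,-35)
river: ρ → (-35,41,10)
river: ρ → (10,39,-39)
river: ρ → (-39,39,10)
river: ρ → (10,41,-35)
river: ρ → (-35,29,16)
river: ρ → (16,35,-29)
river: ρ → (-29,23,22)
river: ρ → (22,21,-30)
ρ-cycle length = 14 (tail of 0 descent steps not counted)

14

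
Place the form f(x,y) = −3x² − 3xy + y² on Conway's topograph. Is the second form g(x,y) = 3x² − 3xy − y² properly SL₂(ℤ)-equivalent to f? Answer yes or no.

D₁ = 21, D₂ = 21
river cycle of f (length 2): (1, 3, -3), (-3, 3, 1)
river cycle of g (length 2): (-1, 3, 3), (3, 3, -1)
cycles differ ⇒ inequivalent

no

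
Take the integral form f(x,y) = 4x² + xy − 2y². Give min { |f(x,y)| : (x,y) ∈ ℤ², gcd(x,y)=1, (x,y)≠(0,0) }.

descent: ρ → (-2,3,3)  [lands on river]
river: ρ → (3,3,-2)
river: ρ → (-2,5,1)
river: ρ → (1,5,-2)
closes: descent 1, river 4
min |a| on river = 1

1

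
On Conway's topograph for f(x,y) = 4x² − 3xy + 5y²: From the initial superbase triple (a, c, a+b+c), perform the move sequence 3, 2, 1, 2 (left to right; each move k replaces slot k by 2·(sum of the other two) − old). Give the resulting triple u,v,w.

start (4,5,6) = (f(1,0),f(0,1),f(1,1))
replace slot 3: 2·(4+5) − 6 = 12 → (4,5,12)
replace slot 2: 2·(4+12) − 5 = 27 → (4,27,12)
replace slot 1: 2·(27+12) − 4 = 74 → (74,27,12)
replace slot 2: 2·(74+12) − 27 = 145 → (74,145,12)

74,145,12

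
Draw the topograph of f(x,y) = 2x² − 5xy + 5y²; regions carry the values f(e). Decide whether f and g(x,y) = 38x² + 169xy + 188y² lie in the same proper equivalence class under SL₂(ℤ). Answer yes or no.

D₁ = -15, D₂ = -15
f: translate: b→-1 (≡-5 mod 4), so (2,-5,5)→(2,-1,2)
f: flip: (2,-1,2)→(2,1,2)
f: reduced (well bottom): (2,1,2) with a≤c, −a<b≤a
g: translate: b→17 (≡169 mod 76), so (38,169,188)→(38,17,2)
g: flip: (38,17,2)→(2,-17,38)
g: translate: b→-1 (≡-17 mod 4), so (2,-17,38)→(2,-1,2)
g: flip: (2,-1,2)→(2,1,2)
g: reduced (well bottom): (2,1,2) with a≤c, −a<b≤a
reduced forms (2, 1, 2) vs (2, 1, 2) ⇒ equivalent

yes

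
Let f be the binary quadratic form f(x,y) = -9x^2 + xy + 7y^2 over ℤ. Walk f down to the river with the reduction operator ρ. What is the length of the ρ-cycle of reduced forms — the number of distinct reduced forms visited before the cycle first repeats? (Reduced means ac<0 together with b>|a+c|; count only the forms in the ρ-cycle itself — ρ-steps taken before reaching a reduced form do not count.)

D = 253, ⌊√D⌋ = 15
descent: ρ → (7,13,-3)  [lands on river]
river: ρ → (-3,11,11)
river: ρ → (11,11,-3)
river: ρ → (-3,13,7)
river: ρ → (7,15,-1)
river: ρ → (-1,15,7)
ρ-cycle length = 6 (tail of 1 descent step not counted)

6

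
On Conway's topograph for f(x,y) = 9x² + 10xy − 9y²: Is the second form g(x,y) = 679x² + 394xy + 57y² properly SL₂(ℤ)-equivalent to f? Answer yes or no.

D₁ = 424, D₂ = 424
river cycle of f (length 18): (-9, 8, 10), (10, 12, -7), (-7, 16, 6), (6, 20, -1), (-1, 20, 6), (6, 16, -7), (-7, 12, 10), (10, 8, -9), (-9, 10, 9), (9, 8, -10), … (8 more)
river cycle of g (length 18): (10, 12, -7), (-7, 16, 6), (6, 20, -1), (-1, 20, 6), (6, 16, -7), (-7, 12, 10), (10, 8, -9), (-9, 10, 9), (9, 8, -10), (-10, 12, 7), … (8 more)
cycles coincide ⇒ equivalent

yes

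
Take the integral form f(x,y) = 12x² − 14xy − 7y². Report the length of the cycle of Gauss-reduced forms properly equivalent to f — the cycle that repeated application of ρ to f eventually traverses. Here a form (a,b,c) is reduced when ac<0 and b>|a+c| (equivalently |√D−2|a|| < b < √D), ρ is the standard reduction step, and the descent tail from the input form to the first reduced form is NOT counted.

D = 532, ⌊√D⌋ = 23
descent: ρ → (-7,14,12)  [lands on river]
river: ρ → (12,10,-9)
river: ρ → (-9,8,13)
river: ρ → (13,18,-4)
river: ρ → (-4,22,3)
river: ρ → (3,20,-11)
river: ρ → (-11,2,12)
river: ρ → (12,22,-1)
river: ρ → (-1,22,12)
river: ρ → (12,2,-11)
river: ρ → (-11,20,3)
river: ρ → (3,22,-4)
river: ρ → (-4,18,13)
river: ρ → (13,8,-9)
river: ρ → (-9,10,12)
river: ρ → (12,14,-7)
ρ-cycle length = 16 (tail of 1 descent step not counted)

16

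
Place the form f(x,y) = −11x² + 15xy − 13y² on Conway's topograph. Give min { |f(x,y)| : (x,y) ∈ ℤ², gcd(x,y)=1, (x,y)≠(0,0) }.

translate: b→7 (≡-15 mod 22), so (11,-15,13)→(11,7,9)
flip: (11,7,9)→(9,-7,11)
reduced (well bottom): (9,-7,11) with a≤c, −a<b≤a
well minimum |f| = |-9| = 9 (negative-definite)

9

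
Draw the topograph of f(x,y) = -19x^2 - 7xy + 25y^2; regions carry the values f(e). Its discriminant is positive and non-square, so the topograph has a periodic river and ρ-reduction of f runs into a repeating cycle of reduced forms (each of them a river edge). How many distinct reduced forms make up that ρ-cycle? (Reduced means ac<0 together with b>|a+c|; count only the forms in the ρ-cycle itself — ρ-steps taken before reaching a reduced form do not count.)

D = 1949, ⌊√D⌋ = 44
descent: ρ → (25,7,-19)  [lands on river]
river: ρ → (-19,31,13)
river: ρ → (13,21,-29)
river: ρ → (-29,37,5)
river: ρ → (5,43,-5)
river: ρ → (-5,37,29)
river: ρ → (29,21,-13)
river: ρ → (-13,31,19)
river: ρ → (19,7,-25)
river: ρ → (-25,43,1)
river: ρ → (1,43,-25)
river: ρ → (-25,7,19)
river: ρ → (19,31,-13)
river: ρ → (-13,21,29)
river: ρ → (29,37,-5)
river: ρ → (-5,43,5)
river: ρ → (5,37,-29)
river: ρ → (-29,21,13)
river: ρ → (13,31,-19)
river: ρ → (-19,7,25)
river: ρ → (25,43,-1)
river: ρ → (-1,43,25)
ρ-cycle length = 22 (tail of 1 descent step not counted)

22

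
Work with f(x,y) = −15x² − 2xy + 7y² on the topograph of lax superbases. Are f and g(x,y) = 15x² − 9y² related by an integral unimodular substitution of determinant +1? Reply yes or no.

D₁ = 424, D₂ = 540
discriminants differ ⇒ not SL₂(ℤ)-equivalent

no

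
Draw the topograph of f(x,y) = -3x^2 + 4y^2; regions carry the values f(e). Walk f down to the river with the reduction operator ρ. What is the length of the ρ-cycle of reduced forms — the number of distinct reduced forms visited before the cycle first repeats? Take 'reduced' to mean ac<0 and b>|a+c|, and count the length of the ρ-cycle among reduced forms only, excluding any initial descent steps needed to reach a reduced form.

D = 48, ⌊√D⌋ = 6
descent: ρ → (4,0,-3)
descent: ρ → (-3,6,1)  [lands on river]
river: ρ → (1,6,-3)
ρ-cycle length = 2 (tail of 2 descent steps not counted)

2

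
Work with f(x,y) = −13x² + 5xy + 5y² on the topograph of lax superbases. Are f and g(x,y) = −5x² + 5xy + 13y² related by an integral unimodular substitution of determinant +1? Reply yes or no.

D₁ = 285, D₂ = 285
river cycle of f (length 2): (5, 15, -3), (-3, 15, 5)
river cycle of g (length 2): (-5, 15, 3), (3, 15, -5)
cycles differ ⇒ inequivalent

no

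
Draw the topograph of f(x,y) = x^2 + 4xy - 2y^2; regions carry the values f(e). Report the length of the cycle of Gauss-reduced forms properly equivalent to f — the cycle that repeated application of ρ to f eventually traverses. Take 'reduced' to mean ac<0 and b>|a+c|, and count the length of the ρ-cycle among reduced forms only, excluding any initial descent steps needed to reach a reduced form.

D = 24, ⌊√D⌋ = 4
river: ρ → (-2,4,1)
river: ρ → (1,4,-2)
ρ-cycle length = 2 (tail of 0 descent steps not counted)

2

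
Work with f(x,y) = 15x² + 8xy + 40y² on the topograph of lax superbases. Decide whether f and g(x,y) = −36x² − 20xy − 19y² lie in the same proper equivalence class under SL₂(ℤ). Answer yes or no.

D₁ = -2336, D₂ = -2336
f: reduced (well bottom): (15,8,40) with a≤c, −a<b≤a
g is negative-definite; reduce −g:
−g: flip: (36,20,19)→(19,-20,36)
−g: translate: b→18 (≡-20 mod 38), so (19,-20,36)→(19,18,35)
−g: reduced (well bottom): (19,18,35) with a≤c, −a<b≤a
flip sign back: reduced form of g is (-19,-18,-35)
reduced forms (15, 8, 40) vs (-19, -18, -35) ⇒ inequivalent

no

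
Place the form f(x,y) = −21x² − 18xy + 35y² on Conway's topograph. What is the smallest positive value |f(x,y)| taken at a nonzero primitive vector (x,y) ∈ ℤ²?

descent: ρ → (35,18,-21)  [lands on river]
river: ρ → (-21,24,32)
river: ρ → (32,40,-13)
river: ρ → (-13,38,35)
river: ρ → (35,32,-16)
river: ρ → (-16,32,35)
river: ρ → (35,38,-13)
river: ρ → (-13,40,32)
river: ρ → (32,24,-21)
river: ρ → (-21,18,35)
river: ρ → (35,52,-4)
river: ρ → (-4,52,35)
closes: descent 1, river 12
min |a| on river = 4

4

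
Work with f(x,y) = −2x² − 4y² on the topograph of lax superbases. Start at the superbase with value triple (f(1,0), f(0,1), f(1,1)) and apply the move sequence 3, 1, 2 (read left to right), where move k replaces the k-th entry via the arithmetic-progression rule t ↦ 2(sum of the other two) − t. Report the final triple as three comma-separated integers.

start (-2,-4,-6) = (f(1,0),f(0,1),f(1,1))
replace slot 3: 2·((-2)+(-4)) − (-6) = -6 → (-2,-4,-6)
replace slot 1: 2·((-4)+(-6)) − (-2) = -18 → (-18,-4,-6)
replace slot 2: 2·((-18)+(-6)) − (-4) = -44 → (-18,-44,-6)

-18,-44,-6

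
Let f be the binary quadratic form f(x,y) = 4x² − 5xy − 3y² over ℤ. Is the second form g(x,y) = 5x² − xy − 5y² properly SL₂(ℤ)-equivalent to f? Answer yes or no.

D₁ = 73, D₂ = 101
discriminants differ ⇒ not SL₂(ℤ)-equivalent

no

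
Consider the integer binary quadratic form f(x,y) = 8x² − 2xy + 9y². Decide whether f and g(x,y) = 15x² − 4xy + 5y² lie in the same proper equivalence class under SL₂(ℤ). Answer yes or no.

D₁ = -284, D₂ = -284
f: reduced (well bottom): (8,-2,9) with a≤c, −a<b≤a
g: flip: (15,-4,5)→(5,4,15)
g: reduced (well bottom): (5,4,15) with a≤c, −a<b≤a
reduced forms (8, -2, 9) vs (5, 4, 15) ⇒ inequivalent

no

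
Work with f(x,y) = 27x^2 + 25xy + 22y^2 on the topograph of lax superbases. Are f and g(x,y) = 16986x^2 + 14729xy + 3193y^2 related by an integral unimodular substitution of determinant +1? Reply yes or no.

D₁ = -1751, D₂ = -1751
f: flip: (27,25,22)→(22,-25,27)
f: translate: b→19 (≡-25 mod 44), so (22,-25,27)→(22,19,24)
f: reduced (well bottom): (22,19,24) with a≤c, −a<b≤a
g: flip: (16986,14729,3193)→(3193,-14729,16986)
g: translate: b→-1957 (≡-14729 mod 6386), so (3193,-14729,16986)→(3193,-1957,300)
g: flip: (3193,-1957,300)→(300,1957,3193)
g: translate: b→157 (≡1957 mod 600), so (300,1957,3193)→(300,157,22)
g: flip: (300,157,22)→(22,-157,300)
g: translate: b→19 (≡-157 mod 44), so (22,-157,300)→(22,19,24)
g: reduced (well bottom): (22,19,24) with a≤c, −a<b≤a
reduced forms (22, 19, 24) vs (22, 19, 24) ⇒ equivalent

yes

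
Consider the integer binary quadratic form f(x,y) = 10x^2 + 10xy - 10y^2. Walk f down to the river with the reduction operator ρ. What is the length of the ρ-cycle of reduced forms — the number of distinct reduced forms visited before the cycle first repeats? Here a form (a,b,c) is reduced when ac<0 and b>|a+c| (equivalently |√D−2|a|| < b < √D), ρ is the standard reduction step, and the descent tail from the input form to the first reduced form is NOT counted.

D = 500, ⌊√D⌋ = 22
river: ρ → (-10,10,10)
river: ρ → (10,10,-10)
ρ-cycle length = 2 (tail of 0 descent steps not counted)

2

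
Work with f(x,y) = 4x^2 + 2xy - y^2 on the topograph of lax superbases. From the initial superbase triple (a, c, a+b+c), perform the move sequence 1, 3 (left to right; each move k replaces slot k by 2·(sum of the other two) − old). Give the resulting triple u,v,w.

start (4,-1,5) = (f(1,0),f(0,1),f(1,1))
replace slot 1: 2·((-1)+5) − 4 = 4 → (4,-1,5)
replace slot 3: 2·(4+(-1)) − 5 = 1 → (4,-1,1)

4,-1,1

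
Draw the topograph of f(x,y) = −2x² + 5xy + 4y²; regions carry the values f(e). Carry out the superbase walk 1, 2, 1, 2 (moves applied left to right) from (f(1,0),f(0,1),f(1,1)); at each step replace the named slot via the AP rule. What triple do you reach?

start (-2,4,7) = (f(1,0),f(0,1),f(1,1))
replace slot 1: 2·(4+7) − (-2) = 24 → (24,4,7)
replace slot 2: 2·(24+7) − 4 = 58 → (24,58,7)
replace slot 1: 2·(58+7) − 24 = 106 → (106,58,7)
replace slot 2: 2·(106+7) − 58 = 168 → (106,168,7)

106,168,7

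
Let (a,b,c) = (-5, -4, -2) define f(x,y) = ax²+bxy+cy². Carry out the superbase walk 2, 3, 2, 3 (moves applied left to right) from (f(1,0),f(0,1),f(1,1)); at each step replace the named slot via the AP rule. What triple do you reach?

start (-5,-2,-11) = (f(1,0),f(0,1),f(1,1))
replace slot 2: 2·((-5)+(-11)) − (-2) = -30 → (-5,-30,-11)
replace slot 3: 2·((-5)+(-30)) − (-11) = -59 → (-5,-30,-59)
replace slot 2: 2·((-5)+(-59)) − (-30) = -98 → (-5,-98,-59)
replace slot 3: 2·((-5)+(-98)) − (-59) = -147 → (-5,-98,-147)

-5,-98,-147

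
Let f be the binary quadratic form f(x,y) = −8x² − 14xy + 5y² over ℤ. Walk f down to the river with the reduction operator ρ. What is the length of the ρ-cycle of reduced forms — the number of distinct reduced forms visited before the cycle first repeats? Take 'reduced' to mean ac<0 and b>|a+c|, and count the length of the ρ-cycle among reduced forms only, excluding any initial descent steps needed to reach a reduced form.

D = 356, ⌊√D⌋ = 18
descent: ρ → (5,14,-8)  [lands on river]
river: ρ → (-8,18,1)
river: ρ → (1,18,-8)
river: ρ → (-8,14,5)
river: ρ → (5,16,-5)
river: ρ → (-5,14,8)
river: ρ → (8,18,-1)
river: ρ → (-1,18,8)
river: ρ → (8,14,-5)
river: ρ → (-5,16,5)
ρ-cycle length = 10 (tail of 1 descent step not counted)

10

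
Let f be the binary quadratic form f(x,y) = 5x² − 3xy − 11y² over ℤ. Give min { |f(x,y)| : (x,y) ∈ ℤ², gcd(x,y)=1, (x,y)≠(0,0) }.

descent: ρ → (-11,3,5)
descent: ρ → (5,7,-9)  [lands on river]
river: ρ → (-9,11,3)
river: ρ → (3,13,-5)
river: ρ → (-5,7,9)
river: ρ → (9,11,-3)
river: ρ → (-3,13,5)
closes: descent 2, river 6
min |a| on river = 3

3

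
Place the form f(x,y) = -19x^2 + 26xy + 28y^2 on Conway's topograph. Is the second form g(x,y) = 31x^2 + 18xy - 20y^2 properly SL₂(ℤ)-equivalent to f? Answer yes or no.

D₁ = 2804, D₂ = 2804
river cycle of f (length 22): (28, 30, -17), (-17, 38, 20), (20, 42, -13), (-13, 36, 29), (29, 22, -20), (-20, 18, 31), (31, 44, -7), (-7, 40, 43), (43, 46, -4), (-4, 50, 19), … (12 more)
river cycle of g (length 22): (-20, 22, 29), (29, 36, -13), (-13, 42, 20), (20, 38, -17), (-17, 30, 28), (28, 26, -19), (-19, 50, 4), (4, 46, -43), (-43, 40, 7), (7, 44, -31), … (12 more)
cycles differ ⇒ inequivalent

no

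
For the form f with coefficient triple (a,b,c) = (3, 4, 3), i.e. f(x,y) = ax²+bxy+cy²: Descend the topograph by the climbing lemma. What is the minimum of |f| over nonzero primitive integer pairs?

translate: b→-2 (≡4 mod 6), so (3,4,3)→(3,-2,2)
flip: (3,-2,2)→(2,2,3)
reduced (well bottom): (2,2,3) with a≤c, −a<b≤a
well minimum = a = 2

2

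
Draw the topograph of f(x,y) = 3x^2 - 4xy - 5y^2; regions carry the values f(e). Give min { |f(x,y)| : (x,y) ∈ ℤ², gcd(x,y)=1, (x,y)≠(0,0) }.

descent: ρ → (-5,4,3)  [lands on river]
river: ρ → (3,8,-1)
river: ρ → (-1,8,3)
river: ρ → (3,4,-5)
river: ρ → (-5,6,2)
river: ρ → (2,6,-5)
closes: descent 1, river 6
min |a| on river = 1

1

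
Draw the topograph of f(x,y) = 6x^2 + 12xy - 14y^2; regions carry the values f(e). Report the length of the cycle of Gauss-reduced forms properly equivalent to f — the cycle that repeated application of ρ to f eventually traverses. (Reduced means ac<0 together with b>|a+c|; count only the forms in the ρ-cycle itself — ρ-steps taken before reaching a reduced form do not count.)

D = 480, ⌊√D⌋ = 21
river: ρ → (-14,16,4)
river: ρ → (4,16,-14)
river: ρ → (-14,12,6)
river: ρ → (6,12,-14)
ρ-cycle length = 4 (tail of 0 descent steps not counted)

4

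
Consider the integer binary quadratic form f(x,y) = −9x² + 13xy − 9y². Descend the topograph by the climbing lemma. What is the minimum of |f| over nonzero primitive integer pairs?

translate: b→5 (≡-13 mod 18), so (9,-13,9)→(9,5,5)
flip: (9,5,5)→(5,-5,9)
translate: b→5 (≡-5 mod 10), so (5,-5,9)→(5,5,9)
reduced (well bottom): (5,5,9) with a≤c, −a<b≤a
well minimum |f| = |-5| = 5 (negative-definite)

5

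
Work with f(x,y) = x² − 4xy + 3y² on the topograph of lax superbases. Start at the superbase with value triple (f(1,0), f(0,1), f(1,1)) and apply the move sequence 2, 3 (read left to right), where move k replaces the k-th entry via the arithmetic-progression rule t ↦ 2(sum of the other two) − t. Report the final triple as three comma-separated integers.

start (1,3,0) = (f(1,0),f(0,1),f(1,1))
replace slot 2: 2·(1+0) − 3 = -1 → (1,-1,0)
replace slot 3: 2·(1+(-1)) − 0 = 0 → (1,-1,0)

1,-1,0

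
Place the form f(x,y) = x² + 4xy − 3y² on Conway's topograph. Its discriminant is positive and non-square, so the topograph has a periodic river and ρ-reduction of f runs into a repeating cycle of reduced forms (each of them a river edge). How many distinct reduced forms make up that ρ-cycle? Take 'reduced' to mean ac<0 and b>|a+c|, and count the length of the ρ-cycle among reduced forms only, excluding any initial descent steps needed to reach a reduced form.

D = 28, ⌊√D⌋ = 5
river: ρ → (-3,2,2)
river: ρ → (2,2,-3)
river: ρ → (-3,4,1)
river: ρ → (1,4,-3)
ρ-cycle length = 4 (tail of 0 descent steps not counted)

4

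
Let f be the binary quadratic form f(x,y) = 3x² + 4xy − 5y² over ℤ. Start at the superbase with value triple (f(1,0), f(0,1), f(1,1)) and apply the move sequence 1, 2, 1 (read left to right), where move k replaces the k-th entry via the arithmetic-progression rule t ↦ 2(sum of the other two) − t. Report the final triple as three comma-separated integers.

start (3,-5,2) = (f(1,0),f(0,1),f(1,1))
replace slot 1: 2·((-5)+2) − 3 = -9 → (-9,-5,2)
replace slot 2: 2·((-9)+2) − (-5) = -9 → (-9,-9,2)
replace slot 1: 2·((-9)+2) − (-9) = -5 → (-5,-9,2)

-5,-9,2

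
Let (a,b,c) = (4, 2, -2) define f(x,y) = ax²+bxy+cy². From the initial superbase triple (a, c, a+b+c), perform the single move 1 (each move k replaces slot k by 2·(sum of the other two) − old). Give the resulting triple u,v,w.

start (4,-2,4) = (f(1,0),f(0,1),f(1,1))
replace slot 1: 2·((-2)+4) − 4 = 0 → (0,-2,4)

0,-2,4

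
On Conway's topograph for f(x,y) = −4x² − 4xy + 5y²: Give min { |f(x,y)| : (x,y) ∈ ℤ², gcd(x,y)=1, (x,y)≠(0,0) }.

descent: ρ → (5,4,-4)  [lands on river]
river: ρ → (-4,4,5)
river: ρ → (5,6,-3)
river: ρ → (-3,6,5)
closes: descent 1, river 4
min |a| on river = 3

3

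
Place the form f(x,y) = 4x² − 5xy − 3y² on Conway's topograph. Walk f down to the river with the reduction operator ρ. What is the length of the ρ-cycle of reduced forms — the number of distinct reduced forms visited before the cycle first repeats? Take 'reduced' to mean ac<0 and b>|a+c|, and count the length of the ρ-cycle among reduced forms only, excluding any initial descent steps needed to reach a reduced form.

D = 73, ⌊√D⌋ = 8
descent: ρ → (-3,5,4)  [lands on river]
river: ρ → (4,3,-4)
river: ρ → (-4,5,3)
river: ρ → (3,7,-2)
river: ρ → (-2,5,6)
river: ρ → (6,7,-1)
river: ρ → (-1,7,6)
river: ρ → (6,5,-2)
river: ρ → (-2,7,3)
river: ρ → (3,5,-4)
river: ρ → (-4,3,4)
river: ρ → (4,5,-3)
river: ρ → (-3,7,2)
river: ρ → (2,5,-6)
river: ρ → (-6,7,1)
river: ρ → (1,7,-6)
river: ρ → (-6,5,2)
river: ρ → (2,7,-3)
ρ-cycle length = 18 (tail of 1 descent step not counted)

18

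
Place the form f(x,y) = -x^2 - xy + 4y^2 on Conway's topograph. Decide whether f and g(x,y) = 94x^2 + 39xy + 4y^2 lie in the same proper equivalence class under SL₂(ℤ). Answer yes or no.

D₁ = 17, D₂ = 17
river cycle of f (length 6): (-1, 3, 2), (2, 1, -2), (-2, 3, 1), (1, 3, -2), (-2, 1, 2), (2, 3, -1)
river cycle of g (length 6): (-1, 3, 2), (2, 1, -2), (-2, 3, 1), (1, 3, -2), (-2, 1, 2), (2, 3, -1)
cycles coincide ⇒ equivalent

yes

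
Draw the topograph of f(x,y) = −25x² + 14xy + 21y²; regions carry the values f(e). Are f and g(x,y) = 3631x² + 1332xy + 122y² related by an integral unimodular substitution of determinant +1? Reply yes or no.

D₁ = 2296, D₂ = 2296
river cycle of f (length 6): (21, 28, -18), (-18, 44, 5), (5, 46, -9), (-9, 44, 10), (10, 36, -25), (-25, 14, 21)
river cycle of g (length 6): (21, 28, -18), (-18, 44, 5), (5, 46, -9), (-9, 44, 10), (10, 36, -25), (-25, 14, 21)
cycles coincide ⇒ equivalent

yes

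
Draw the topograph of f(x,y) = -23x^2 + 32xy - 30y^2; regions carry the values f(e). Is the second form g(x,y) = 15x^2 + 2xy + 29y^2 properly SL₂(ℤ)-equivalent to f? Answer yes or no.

D₁ = -1736, D₂ = -1736
f is negative-definite; reduce −f:
−f: translate: b→14 (≡-32 mod 46), so (23,-32,30)→(23,14,21)
−f: flip: (23,14,21)→(21,-14,23)
−f: reduced (well bottom): (21,-14,23) with a≤c, −a<b≤a
flip sign back: reduced form of f is (-21,14,-23)
g: reduced (well bottom): (15,2,29) with a≤c, −a<b≤a
reduced forms (-21, 14, -23) vs (15, 2, 29) ⇒ inequivalent

no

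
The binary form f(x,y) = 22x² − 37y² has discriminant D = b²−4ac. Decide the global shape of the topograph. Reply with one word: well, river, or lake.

D = b²−4ac = 0² − 4·22·(-37) = 3256
D > 0 non-square ⇒ indefinite ⇒ periodic river

river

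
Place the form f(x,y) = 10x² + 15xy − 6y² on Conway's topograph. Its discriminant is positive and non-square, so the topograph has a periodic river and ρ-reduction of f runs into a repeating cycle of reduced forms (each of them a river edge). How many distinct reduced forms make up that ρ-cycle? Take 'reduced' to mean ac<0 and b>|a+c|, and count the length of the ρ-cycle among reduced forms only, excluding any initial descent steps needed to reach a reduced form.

D = 465, ⌊√D⌋ = 21
river: ρ → (-6,21,1)
river: ρ → (1,21,-6)
river: ρ → (-6,15,10)
river: ρ → (10,5,-11)
river: ρ → (-11,17,4)
river: ρ → (4,15,-15)
river: ρ → (-15,15,4)
river: ρ → (4,17,-11)
river: ρ → (-11,5,10)
river: ρ → (10,15,-6)
ρ-cycle length = 10 (tail of 0 descent steps not counted)

10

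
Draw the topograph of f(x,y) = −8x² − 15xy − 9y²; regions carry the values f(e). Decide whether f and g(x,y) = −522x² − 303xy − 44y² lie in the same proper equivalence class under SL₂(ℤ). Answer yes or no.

D₁ = -63, D₂ = -63
f is negative-definite; reduce −f:
−f: translate: b→-1 (≡15 mod 16), so (8,15,9)→(8,-1,2)
−f: flip: (8,-1,2)→(2,1,8)
−f: reduced (well bottom): (2,1,8) with a≤c, −a<b≤a
flip sign back: reduced form of f is (-2,-1,-8)
g is negative-definite; reduce −g:
−g: flip: (522,303,44)→(44,-303,522)
−g: translate: b→-39 (≡-303 mod 88), so (44,-303,522)→(44,-39,9)
−g: flip: (44,-39,9)→(9,39,44)
−g: translate: b→3 (≡39 mod 18), so (9,39,44)→(9,3,2)
−g: flip: (9,3,2)→(2,-3,9)
−g: translate: b→1 (≡-3 mod 4), so (2,-3,9)→(2,1,8)
−g: reduced (well bottom): (2,1,8) with a≤c, −a<b≤a
flip sign back: reduced form of g is (-2,-1,-8)
reduced forms (-2, -1, -8) vs (-2, -1, -8) ⇒ equivalent

yes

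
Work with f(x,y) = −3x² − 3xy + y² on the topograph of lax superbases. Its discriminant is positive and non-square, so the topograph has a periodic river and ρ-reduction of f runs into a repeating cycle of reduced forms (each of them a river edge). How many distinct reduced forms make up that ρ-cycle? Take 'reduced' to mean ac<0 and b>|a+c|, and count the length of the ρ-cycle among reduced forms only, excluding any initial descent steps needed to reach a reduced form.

D = 21, ⌊√D⌋ = 4
descent: ρ → (1,3,-3)  [lands on river]
river: ρ → (-3,3,1)
ρ-cycle length = 2 (tail of 1 descent step not counted)

2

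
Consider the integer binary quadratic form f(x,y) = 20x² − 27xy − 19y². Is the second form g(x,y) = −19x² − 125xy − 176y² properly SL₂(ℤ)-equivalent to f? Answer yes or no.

D₁ = 2249, D₂ = 2249
river cycle of f (length 22): (-19, 27, 20), (20, 13, -26), (-26, 39, 7), (7, 45, -8), (-8, 35, 32), (32, 29, -11), (-11, 37, 20), (20, 43, -5), (-5, 47, 2), (2, 45, -28), … (12 more)
river cycle of g (length 22): (-19, 27, 20), (20, 13, -26), (-26, 39, 7), (7, 45, -8), (-8, 35, 32), (32, 29, -11), (-11, 37, 20), (20, 43, -5), (-5, 47, 2), (2, 45, -28), … (12 more)
cycles coincide ⇒ equivalent

yes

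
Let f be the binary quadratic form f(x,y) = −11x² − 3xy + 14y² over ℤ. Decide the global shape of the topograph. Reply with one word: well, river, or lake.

D = b²−4ac = (-3)² − 4·(-11)·14 = 625
D = 25² is a perfect square ⇒ form factors over ℤ ⇒ lakes

lake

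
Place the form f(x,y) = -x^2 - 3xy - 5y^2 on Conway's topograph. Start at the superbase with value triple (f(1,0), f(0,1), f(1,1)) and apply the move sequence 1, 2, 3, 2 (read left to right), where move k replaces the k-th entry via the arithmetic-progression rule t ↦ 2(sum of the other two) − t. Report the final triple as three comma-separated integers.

start (-1,-5,-9) = (f(1,0),f(0,1),f(1,1))
replace slot 1: 2·((-5)+(-9)) − (-1) = -27 → (-27,-5,-9)
replace slot 2: 2·((-27)+(-9)) − (-5) = -67 → (-27,-67,-9)
replace slot 3: 2·((-27)+(-67)) − (-9) = -179 → (-27,-67,-179)
replace slot 2: 2·((-27)+(-179)) − (-67) = -345 → (-27,-345,-179)

-27,-345,-179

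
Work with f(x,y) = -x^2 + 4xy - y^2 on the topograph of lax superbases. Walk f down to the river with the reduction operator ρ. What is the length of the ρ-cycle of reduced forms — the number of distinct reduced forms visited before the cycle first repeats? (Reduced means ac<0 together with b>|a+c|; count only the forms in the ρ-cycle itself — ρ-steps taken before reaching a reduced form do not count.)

D = 12, ⌊√D⌋ = 3
descent: ρ → (-1,2,2)  [lands on river]
river: ρ → (2,2,-1)
ρ-cycle length = 2 (tail of 1 descent step not counted)

2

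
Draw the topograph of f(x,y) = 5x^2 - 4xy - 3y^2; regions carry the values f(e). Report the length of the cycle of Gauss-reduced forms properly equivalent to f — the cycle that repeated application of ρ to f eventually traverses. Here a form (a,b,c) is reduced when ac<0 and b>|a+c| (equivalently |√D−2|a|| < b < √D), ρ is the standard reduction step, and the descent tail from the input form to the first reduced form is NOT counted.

D = 76, ⌊√D⌋ = 8
descent: ρ → (-3,4,5)  [lands on river]
river: ρ → (5,6,-2)
river: ρ → (-2,6,5)
river: ρ → (5,4,-3)
river: ρ → (-3,8,1)
river: ρ → (1,8,-3)
ρ-cycle length = 6 (tail of 1 descent step not counted)

6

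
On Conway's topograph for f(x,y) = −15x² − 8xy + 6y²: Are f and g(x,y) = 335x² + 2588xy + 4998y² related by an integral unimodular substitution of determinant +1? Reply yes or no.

D₁ = 424, D₂ = 424
river cycle of f (length 18): (6, 20, -1), (-1, 20, 6), (6, 16, -7), (-7, 12, 10), (10, 8, -9), (-9, 10, 9), (9, 8, -10), (-10, 12, 7), (7, 16, -6), (-6, 20, 1), … (8 more)
river cycle of g (length 18): (6, 20, -1), (-1, 20, 6), (6, 16, -7), (-7, 12, 10), (10, 8, -9), (-9, 10, 9), (9, 8, -10), (-10, 12, 7), (7, 16, -6), (-6, 20, 1), … (8 more)
cycles coincide ⇒ equivalent

yes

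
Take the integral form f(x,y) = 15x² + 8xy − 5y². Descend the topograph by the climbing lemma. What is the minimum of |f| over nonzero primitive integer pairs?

descent: ρ → (-5,12,11)  [lands on river]
river: ρ → (11,10,-6)
river: ρ → (-6,14,7)
river: ρ → (7,14,-6)
river: ρ → (-6,10,11)
river: ρ → (11,12,-5)
river: ρ → (-5,18,2)
river: ρ → (2,18,-5)
closes: descent 1, river 8
min |a| on river = 2

2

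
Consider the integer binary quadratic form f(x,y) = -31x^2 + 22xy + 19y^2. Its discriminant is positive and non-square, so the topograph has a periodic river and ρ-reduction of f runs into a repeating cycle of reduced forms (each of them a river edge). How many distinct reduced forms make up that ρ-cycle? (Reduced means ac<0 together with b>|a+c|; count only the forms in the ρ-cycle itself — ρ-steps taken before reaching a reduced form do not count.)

D = 2840, ⌊√D⌋ = 53
river: ρ → (19,16,-34)
river: ρ → (-34,52,1)
river: ρ → (1,52,-34)
river: ρ → (-34,16,19)
river: ρ → (19,22,-31)
river: ρ → (-31,40,10)
river: ρ → (10,40,-31)
river: ρ → (-31,22,19)
ρ-cycle length = 8 (tail of 0 descent steps not counted)

8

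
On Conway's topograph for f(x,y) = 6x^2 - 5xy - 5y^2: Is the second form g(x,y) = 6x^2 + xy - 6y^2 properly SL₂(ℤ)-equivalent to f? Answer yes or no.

D₁ = 145, D₂ = 145
river cycle of f (length 10): (-5, 5, 6), (6, 7, -4), (-4, 9, 4), (4, 7, -6), (-6, 5, 5), (5, 5, -6), (-6, 7, 4), (4, 9, -4), (-4, 7, 6), (6, 5, -5)
river cycle of g (length 6): (-6, 11, 1), (1, 11, -6), (-6, 1, 6), (6, 11, -1), (-1, 11, 6), (6, 1, -6)
cycles differ ⇒ inequivalent

no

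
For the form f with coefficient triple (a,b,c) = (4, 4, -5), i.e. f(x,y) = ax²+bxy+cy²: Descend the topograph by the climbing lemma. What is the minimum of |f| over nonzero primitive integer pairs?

river: ρ → (-5,6,3)
river: ρ → (3,6,-5)
river: ρ → (-5,4,4)
river: ρ → (4,4,-5)
closes: descent 0, river 4
min |a| on river = 3

3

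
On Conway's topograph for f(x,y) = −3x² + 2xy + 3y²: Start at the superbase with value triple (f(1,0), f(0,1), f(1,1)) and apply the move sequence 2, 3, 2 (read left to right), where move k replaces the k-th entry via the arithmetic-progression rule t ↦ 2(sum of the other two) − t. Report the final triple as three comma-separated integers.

start (-3,3,2) = (f(1,0),f(0,1),f(1,1))
replace slot 2: 2·((-3)+2) − 3 = -5 → (-3,-5,2)
replace slot 3: 2·((-3)+(-5)) − 2 = -18 → (-3,-5,-18)
replace slot 2: 2·((-3)+(-18)) − (-5) = -37 → (-3,-37,-18)

-3,-37,-18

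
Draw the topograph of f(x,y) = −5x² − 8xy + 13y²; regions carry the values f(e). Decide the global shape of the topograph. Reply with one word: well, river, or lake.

D = b²−4ac = (-8)² − 4·(-5)·13 = 324
D = 18² is a perfect square ⇒ form factors over ℤ ⇒ lakes

lake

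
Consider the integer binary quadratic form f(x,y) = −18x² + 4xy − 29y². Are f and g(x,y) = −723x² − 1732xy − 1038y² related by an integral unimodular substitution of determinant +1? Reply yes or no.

D₁ = -2072, D₂ = -2072
f is negative-definite; reduce −f:
−f: reduced (well bottom): (18,-4,29) with a≤c, −a<b≤a
flip sign back: reduced form of f is (-18,4,-29)
g is negative-definite; reduce −g:
−g: translate: b→286 (≡1732 mod 1446), so (723,1732,1038)→(723,286,29)
−g: flip: (723,286,29)→(29,-286,723)
−g: translate: b→4 (≡-286 mod 58), so (29,-286,723)→(29,4,18)
−g: flip: (29,4,18)→(18,-4,29)
−g: reduced (well bottom): (18,-4,29) with a≤c, −a<b≤a
flip sign back: reduced form of g is (-18,4,-29)
reduced forms (-18, 4, -29) vs (-18, 4, -29) ⇒ equivalent

yes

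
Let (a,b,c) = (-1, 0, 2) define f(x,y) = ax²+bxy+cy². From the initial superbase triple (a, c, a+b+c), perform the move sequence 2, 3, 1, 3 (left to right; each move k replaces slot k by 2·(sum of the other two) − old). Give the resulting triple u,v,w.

start (-1,2,1) = (f(1,0),f(0,1),f(1,1))
replace slot 2: 2·((-1)+1) − 2 = -2 → (-1,-2,1)
replace slot 3: 2·((-1)+(-2)) − 1 = -7 → (-1,-2,-7)
replace slot 1: 2·((-2)+(-7)) − (-1) = -17 → (-17,-2,-7)
replace slot 3: 2·((-17)+(-2)) − (-7) = -31 → (-17,-2,-31)

-17,-2,-31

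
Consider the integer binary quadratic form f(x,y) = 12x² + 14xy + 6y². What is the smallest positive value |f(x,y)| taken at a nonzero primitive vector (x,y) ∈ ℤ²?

translate: b→-10 (≡14 mod 24), so (12,14,6)→(12,-10,4)
flip: (12,-10,4)→(4,10,12)
translate: b→2 (≡10 mod 8), so (4,10,12)→(4,2,6)
reduced (well bottom): (4,2,6) with a≤c, −a<b≤a
well minimum = a = 4

4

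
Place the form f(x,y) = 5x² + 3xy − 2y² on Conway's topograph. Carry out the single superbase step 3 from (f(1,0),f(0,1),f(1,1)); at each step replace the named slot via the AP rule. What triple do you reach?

start (5,-2,6) = (f(1,0),f(0,1),f(1,1))
replace slot 3: 2·(5+(-2)) − 6 = 0 → (5,-2,0)

5,-2,0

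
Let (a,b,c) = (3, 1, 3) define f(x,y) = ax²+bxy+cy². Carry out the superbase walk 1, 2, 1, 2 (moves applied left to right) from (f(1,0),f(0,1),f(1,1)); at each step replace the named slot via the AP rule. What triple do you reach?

start (3,3,7) = (f(1,0),f(0,1),f(1,1))
replace slot 1: 2·(3+7) − 3 = 17 → (17,3,7)
replace slot 2: 2·(17+7) − 3 = 45 → (17,45,7)
replace slot 1: 2·(45+7) − 17 = 87 → (87,45,7)
replace slot 2: 2·(87+7) − 45 = 143 → (87,143,7)

87,143,7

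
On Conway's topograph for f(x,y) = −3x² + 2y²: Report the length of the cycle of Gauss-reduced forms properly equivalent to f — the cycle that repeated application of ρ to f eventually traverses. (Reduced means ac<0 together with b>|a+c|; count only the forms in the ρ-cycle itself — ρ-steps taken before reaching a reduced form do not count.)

D = 24, ⌊√D⌋ = 4
descent: ρ → (2,4,-1)  [lands on river]
river: ρ → (-1,4,2)
ρ-cycle length = 2 (tail of 1 descent step not counted)

2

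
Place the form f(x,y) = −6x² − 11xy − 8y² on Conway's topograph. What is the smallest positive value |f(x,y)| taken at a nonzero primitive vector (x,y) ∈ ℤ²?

translate: b→-1 (≡11 mod 12), so (6,11,8)→(6,-1,3)
flip: (6,-1,3)→(3,1,6)
reduced (well bottom): (3,1,6) with a≤c, −a<b≤a
well minimum |f| = |-3| = 3 (negative-definite)

3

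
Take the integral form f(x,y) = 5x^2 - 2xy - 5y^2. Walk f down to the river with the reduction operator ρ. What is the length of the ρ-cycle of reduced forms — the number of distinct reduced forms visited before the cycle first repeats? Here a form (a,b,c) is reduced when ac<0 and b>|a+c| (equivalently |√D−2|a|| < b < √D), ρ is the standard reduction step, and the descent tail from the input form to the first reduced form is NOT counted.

D = 104, ⌊√D⌋ = 10
descent: ρ → (-5,2,5)  [lands on river]
river: ρ → (5,8,-2)
river: ρ → (-2,8,5)
river: ρ → (5,2,-5)
river: ρ → (-5,8,2)
river: ρ → (2,8,-5)
ρ-cycle length = 6 (tail of 1 descent step not counted)

6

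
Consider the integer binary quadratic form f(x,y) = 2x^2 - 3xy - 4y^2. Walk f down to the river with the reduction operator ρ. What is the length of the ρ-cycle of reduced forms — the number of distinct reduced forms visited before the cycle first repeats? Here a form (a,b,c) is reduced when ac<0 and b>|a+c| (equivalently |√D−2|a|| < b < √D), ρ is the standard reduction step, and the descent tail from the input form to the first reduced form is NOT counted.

D = 41, ⌊√D⌋ = 6
descent: ρ → (-4,3,2)  [lands on river]
river: ρ → (2,5,-2)
river: ρ → (-2,3,4)
river: ρ → (4,5,-1)
river: ρ → (-1,5,4)
river: ρ → (4,3,-2)
river: ρ → (-2,5,2)
river: ρ → (2,3,-4)
river: ρ → (-4,5,1)
river: ρ → (1,5,-4)
ρ-cycle length = 10 (tail of 1 descent step not counted)

10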